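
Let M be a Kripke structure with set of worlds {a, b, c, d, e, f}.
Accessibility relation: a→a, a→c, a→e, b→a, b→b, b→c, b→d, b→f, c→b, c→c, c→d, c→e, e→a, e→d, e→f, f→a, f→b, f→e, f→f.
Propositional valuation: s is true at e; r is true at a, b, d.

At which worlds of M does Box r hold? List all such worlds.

d

Let φ = Box r. Evaluate φ at each world:
  a (successors {a, c, e}): φ is false.
  b (successors {a, b, c, d, f}): φ is false.
  c (successors {b, c, d, e}): φ is false.
  d (successors ∅): φ is true.
  e (successors {a, d, f}): φ is false.
  f (successors {a, b, e, f}): φ is false.
For instance, at f:
  At f: Box r requires r at every successor {a, b, e, f}.
    r fails at e, so Box r is false at f.
Satisfying worlds: {d}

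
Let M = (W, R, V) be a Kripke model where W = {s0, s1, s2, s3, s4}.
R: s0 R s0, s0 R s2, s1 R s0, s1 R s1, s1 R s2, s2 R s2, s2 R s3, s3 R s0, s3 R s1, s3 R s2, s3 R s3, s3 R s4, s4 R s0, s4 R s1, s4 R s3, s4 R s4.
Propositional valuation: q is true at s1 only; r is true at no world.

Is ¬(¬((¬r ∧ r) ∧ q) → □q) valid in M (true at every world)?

Let φ = ¬(¬((¬r ∧ r) ∧ q) → □q). Evaluate φ at each world:
  s0 (successors {s0, s2}): φ is true.
  s1 (successors {s0, s1, s2}): φ is true.
  s2 (successors {s2, s3}): φ is true.
  s3 (successors {s0, s1, s2, s3, s4}): φ is true.
  s4 (successors {s0, s1, s3, s4}): φ is true.
For instance, at s1:
  At s1: ¬((¬r ∧ r) ∧ q) → □q is false, so ¬(¬((¬r ∧ r) ∧ q) → □q) is true.
    At s1: ¬((¬r ∧ r) ∧ q) is true, □q is false, so ¬((¬r ∧ r) ∧ q) → □q is false.
      At s1: □q requires q at every successor {s0, s1, s2}.
        q fails at s0, so □q is false at s1.

Yes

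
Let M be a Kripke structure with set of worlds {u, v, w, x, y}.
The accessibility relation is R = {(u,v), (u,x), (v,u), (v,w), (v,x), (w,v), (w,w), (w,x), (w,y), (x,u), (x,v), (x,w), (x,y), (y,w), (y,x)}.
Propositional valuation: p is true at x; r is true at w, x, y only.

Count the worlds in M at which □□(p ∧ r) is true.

Let φ = □□(p ∧ r). Evaluate φ at each world:
  u (successors {v, x}): φ is false.
  v (successors {u, w, x}): φ is false.
  w (successors {v, w, x, y}): φ is false.
  x (successors {u, v, w, y}): φ is false.
  y (successors {w, x}): φ is false.
For instance, at y:
  At y: □□(p ∧ r) requires □(p ∧ r) at every successor {w, x}.
    □(p ∧ r) fails at w, so □□(p ∧ r) is false at y.
      At w: □(p ∧ r) requires p ∧ r at every successor {v, w, x, y}.
        p ∧ r fails at v, so □(p ∧ r) is false at w.
Satisfying worlds: none.

0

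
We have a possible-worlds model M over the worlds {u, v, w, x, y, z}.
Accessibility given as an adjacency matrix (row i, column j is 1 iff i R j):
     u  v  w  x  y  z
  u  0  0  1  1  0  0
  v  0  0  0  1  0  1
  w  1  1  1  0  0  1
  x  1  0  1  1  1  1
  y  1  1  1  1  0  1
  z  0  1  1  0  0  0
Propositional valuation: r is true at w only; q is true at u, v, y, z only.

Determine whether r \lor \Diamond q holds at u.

At u: r is false, \Diamond q is false, so r \lor \Diamond q is false.
  At u: \Diamond q requires q at some successor in {w, x}.
    At w: q is false.
    At x: q is false.
  So \Diamond q is false at u.

No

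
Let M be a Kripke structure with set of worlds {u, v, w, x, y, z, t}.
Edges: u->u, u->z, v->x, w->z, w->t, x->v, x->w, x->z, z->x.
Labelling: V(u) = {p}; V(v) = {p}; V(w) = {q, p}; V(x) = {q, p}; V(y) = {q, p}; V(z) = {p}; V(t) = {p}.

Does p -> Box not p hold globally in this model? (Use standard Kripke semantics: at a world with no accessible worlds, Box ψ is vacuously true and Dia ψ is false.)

No

Let φ = p -> Box not p. Evaluate φ at each world:
  u (successors {u, z}): φ is false.
  v (successors {x}): φ is false.
  w (successors {z, t}): φ is false.
  x (successors {v, w, z}): φ is false.
  y (successors ∅): φ is true.
  z (successors {x}): φ is false.
  t (successors ∅): φ is true.
Detail at u (counterexample):
  At u: p is true, Box not p is false, so p -> Box not p is false.
    At u: Box not p requires not p at every successor {u, z}.
      not p fails at u, so Box not p is false at u.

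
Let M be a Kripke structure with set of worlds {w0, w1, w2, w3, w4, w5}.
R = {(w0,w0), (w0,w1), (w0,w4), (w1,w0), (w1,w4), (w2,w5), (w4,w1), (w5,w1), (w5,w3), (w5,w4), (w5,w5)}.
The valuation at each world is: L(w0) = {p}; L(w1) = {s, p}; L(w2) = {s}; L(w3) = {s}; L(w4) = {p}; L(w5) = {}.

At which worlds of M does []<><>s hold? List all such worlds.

w2, w3, w4

Recall that []ψ holds at a world iff ψ holds at every accessible world, and <>ψ holds iff ψ holds at some accessible world.
Let φ = []<><>s. Evaluate φ at each world:
  w0 (successors {w0, w1, w4}): φ is false.
  w1 (successors {w0, w4}): φ is false.
  w2 (successors {w5}): φ is true.
  w3 (successors ∅): φ is true.
  w4 (successors {w1}): φ is true.
  w5 (successors {w1, w3, w4, w5}): φ is false.
For instance, at w0:
  At w0: []<><>s requires <><>s at every successor {w0, w1, w4}.
    <><>s fails at w4, so []<><>s is false at w0.
      At w4: <><>s requires <>s at some successor in {w1}.
        At w1: <>s is false.
      So <><>s is false at w4.
Satisfying worlds: {w2, w3, w4}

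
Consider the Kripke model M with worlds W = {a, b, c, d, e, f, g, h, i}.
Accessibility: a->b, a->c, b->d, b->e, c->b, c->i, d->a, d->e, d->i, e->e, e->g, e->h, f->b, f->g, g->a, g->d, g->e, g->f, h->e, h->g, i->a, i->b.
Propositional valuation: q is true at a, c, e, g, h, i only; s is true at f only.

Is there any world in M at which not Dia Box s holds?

Yes

Let φ = not Dia Box s. Evaluate φ at each world:
  a (successors {b, c}): φ is true.
  b (successors {d, e}): φ is true.
  c (successors {b, i}): φ is true.
  d (successors {a, e, i}): φ is true.
  e (successors {e, g, h}): φ is true.
  f (successors {b, g}): φ is true.
  g (successors {a, d, e, f}): φ is true.
  h (successors {e, g}): φ is true.
  i (successors {a, b}): φ is true.
Detail at a (witness):
  At a: Dia Box s is false, so not Dia Box s is true.
    At a: Dia Box s requires Box s at some successor in {b, c}.
      At b: Box s is false.
      At c: Box s is false.
    So Dia Box s is false at a.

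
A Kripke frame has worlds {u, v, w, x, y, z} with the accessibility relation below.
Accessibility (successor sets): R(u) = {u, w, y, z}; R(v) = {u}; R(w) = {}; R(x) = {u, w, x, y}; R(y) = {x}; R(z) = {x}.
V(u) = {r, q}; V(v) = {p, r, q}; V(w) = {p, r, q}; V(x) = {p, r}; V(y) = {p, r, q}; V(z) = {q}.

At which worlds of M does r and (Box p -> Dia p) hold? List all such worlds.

Let φ = r and (Box p -> Dia p). Evaluate φ at each world:
  u (successors {u, w, y, z}): φ is true.
  v (successors {u}): φ is true.
  w (successors ∅): φ is false.
  x (successors {u, w, x, y}): φ is true.
  y (successors {x}): φ is true.
  z (successors {x}): φ is false.
For instance, at x:
  At x: r is true, Box p -> Dia p is true, so r and (Box p -> Dia p) is true.
    At x: Box p is false, Dia p is true, so Box p -> Dia p is true.
      At x: Box p requires p at every successor {u, w, x, y}.
        p fails at u, so Box p is false at x.
      At x: Dia p requires p at some successor in {u, w, x, y}.
        p holds at w, so Dia p is true at x.
Satisfying worlds: {u, v, x, y}

u, v, x, y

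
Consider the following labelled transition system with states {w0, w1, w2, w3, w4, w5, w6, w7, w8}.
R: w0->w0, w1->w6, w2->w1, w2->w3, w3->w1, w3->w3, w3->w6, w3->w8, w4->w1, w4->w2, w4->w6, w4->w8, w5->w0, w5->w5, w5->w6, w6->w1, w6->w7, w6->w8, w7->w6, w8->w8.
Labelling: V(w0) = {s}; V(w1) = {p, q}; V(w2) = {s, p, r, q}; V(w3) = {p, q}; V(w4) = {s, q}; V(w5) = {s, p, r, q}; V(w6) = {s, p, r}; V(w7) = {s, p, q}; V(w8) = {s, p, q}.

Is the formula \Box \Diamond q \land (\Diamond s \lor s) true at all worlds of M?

No

Let φ = \Box \Diamond q \land (\Diamond s \lor s). Evaluate φ at each world:
  w0 (successors {w0}): φ is false.
  w1 (successors {w6}): φ is true.
  w2 (successors {w1, w3}): φ is false.
  w3 (successors {w1, w3, w6, w8}): φ is false.
  w4 (successors {w1, w2, w6, w8}): φ is false.
  w5 (successors {w0, w5, w6}): φ is false.
  w6 (successors {w1, w7, w8}): φ is false.
  w7 (successors {w6}): φ is true.
  w8 (successors {w8}): φ is true.
Detail at w0 (counterexample):
  At w0: \Box \Diamond q is false, \Diamond s \lor s is true, so \Box \Diamond q \land (\Diamond s \lor s) is false.
    At w0: \Box \Diamond q requires \Diamond q at every successor {w0}.
      \Diamond q fails at w0, so \Box \Diamond q is false at w0.
    At w0: \Diamond s is true, s is true, so \Diamond s \lor s is true.
      At w0: \Diamond s requires s at some successor in {w0}.
        s holds at w0, so \Diamond s is true at w0.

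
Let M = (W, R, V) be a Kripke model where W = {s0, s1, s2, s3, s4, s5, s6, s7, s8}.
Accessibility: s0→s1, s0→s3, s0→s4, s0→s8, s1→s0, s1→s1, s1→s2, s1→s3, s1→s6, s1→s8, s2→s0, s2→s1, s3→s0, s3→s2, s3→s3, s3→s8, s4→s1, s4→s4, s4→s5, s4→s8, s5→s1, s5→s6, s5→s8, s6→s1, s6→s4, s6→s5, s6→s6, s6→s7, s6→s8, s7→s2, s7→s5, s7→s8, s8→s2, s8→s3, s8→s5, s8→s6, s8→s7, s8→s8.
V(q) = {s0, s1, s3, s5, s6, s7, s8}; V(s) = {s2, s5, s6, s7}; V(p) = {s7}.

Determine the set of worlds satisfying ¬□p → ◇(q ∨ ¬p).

s0, s1, s2, s3, s4, s5, s6, s7, s8

Let φ = ¬□p → ◇(q ∨ ¬p). Evaluate φ at each world:
  s0 (successors {s1, s3, s4, s8}): φ is true.
  s1 (successors {s0, s1, s2, s3, s6, s8}): φ is true.
  s2 (successors {s0, s1}): φ is true.
  s3 (successors {s0, s2, s3, s8}): φ is true.
  s4 (successors {s1, s4, s5, s8}): φ is true.
  s5 (successors {s1, s6, s8}): φ is true.
  s6 (successors {s1, s4, s5, s6, s7, s8}): φ is true.
  s7 (successors {s2, s5, s8}): φ is true.
  s8 (successors {s2, s3, s5, s6, s7, s8}): φ is true.
For instance, at s1:
  At s1: ¬□p is true, ◇(q ∨ ¬p) is true, so ¬□p → ◇(q ∨ ¬p) is true.
    At s1: □p is false, so ¬□p is true.
      At s1: □p requires p at every successor {s0, s1, s2, s3, s6, s8}.
        p fails at s0, so □p is false at s1.
    At s1: ◇(q ∨ ¬p) requires q ∨ ¬p at some successor in {s0, s1, s2, s3, s6, s8}.
      q ∨ ¬p holds at s0, so ◇(q ∨ ¬p) is true at s1.
Satisfying worlds: {s0, s1, s2, s3, s4, s5, s6, s7, s8}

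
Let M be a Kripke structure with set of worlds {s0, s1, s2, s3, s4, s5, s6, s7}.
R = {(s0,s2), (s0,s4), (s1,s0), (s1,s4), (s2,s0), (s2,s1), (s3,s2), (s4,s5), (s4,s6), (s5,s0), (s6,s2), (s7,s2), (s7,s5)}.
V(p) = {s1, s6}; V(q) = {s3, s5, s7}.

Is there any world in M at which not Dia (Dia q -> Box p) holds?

No

Let φ = not Dia (Dia q -> Box p). Evaluate φ at each world:
  s0 (successors {s2, s4}): φ is false.
  s1 (successors {s0, s4}): φ is false.
  s2 (successors {s0, s1}): φ is false.
  s3 (successors {s2}): φ is false.
  s4 (successors {s5, s6}): φ is false.
  s5 (successors {s0}): φ is false.
  s6 (successors {s2}): φ is false.
  s7 (successors {s2, s5}): φ is false.
For instance, at s1:
  At s1: Dia (Dia q -> Box p) is true, so not Dia (Dia q -> Box p) is false.
    At s1: Dia (Dia q -> Box p) requires Dia q -> Box p at some successor in {s0, s4}.
      Dia q -> Box p holds at s0, so Dia (Dia q -> Box p) is true at s1.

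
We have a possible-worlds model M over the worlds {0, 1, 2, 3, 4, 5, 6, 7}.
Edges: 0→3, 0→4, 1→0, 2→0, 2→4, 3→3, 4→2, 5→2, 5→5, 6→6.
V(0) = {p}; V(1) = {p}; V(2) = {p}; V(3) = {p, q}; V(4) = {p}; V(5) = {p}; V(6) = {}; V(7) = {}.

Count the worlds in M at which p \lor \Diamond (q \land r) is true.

6

Let φ = p \lor \Diamond (q \land r). Evaluate φ at each world:
  0 (successors {3, 4}): φ is true.
  1 (successors {0}): φ is true.
  2 (successors {0, 4}): φ is true.
  3 (successors {3}): φ is true.
  4 (successors {2}): φ is true.
  5 (successors {2, 5}): φ is true.
  6 (successors {6}): φ is false.
  7 (successors ∅): φ is false.
For instance, at 6:
  At 6: p is false, \Diamond (q \land r) is false, so p \lor \Diamond (q \land r) is false.
    At 6: \Diamond (q \land r) requires q \land r at some successor in {6}.
      At 6: q \land r is false.
    So \Diamond (q \land r) is false at 6.
Satisfying worlds: {0, 1, 2, 3, 4, 5}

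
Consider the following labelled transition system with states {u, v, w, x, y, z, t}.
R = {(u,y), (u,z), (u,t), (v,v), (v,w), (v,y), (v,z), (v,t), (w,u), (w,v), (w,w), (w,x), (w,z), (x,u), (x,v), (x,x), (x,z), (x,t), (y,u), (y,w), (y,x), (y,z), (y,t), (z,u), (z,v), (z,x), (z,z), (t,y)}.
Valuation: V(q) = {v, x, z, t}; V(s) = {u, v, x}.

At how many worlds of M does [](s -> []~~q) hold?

Let φ = [](s -> []~~q). Evaluate φ at each world:
  u (successors {y, z, t}): φ is true.
  v (successors {v, w, y, z, t}): φ is false.
  w (successors {u, v, w, x, z}): φ is false.
  x (successors {u, v, x, z, t}): φ is false.
  y (successors {u, w, x, z, t}): φ is false.
  z (successors {u, v, x, z}): φ is false.
  t (successors {y}): φ is true.
For instance, at x:
  At x: [](s -> []~~q) requires s -> []~~q at every successor {u, v, x, z, t}.
    s -> []~~q fails at u, so [](s -> []~~q) is false at x.
      At u: s is true, []~~q is false, so s -> []~~q is false.
Satisfying worlds: {u, t}

2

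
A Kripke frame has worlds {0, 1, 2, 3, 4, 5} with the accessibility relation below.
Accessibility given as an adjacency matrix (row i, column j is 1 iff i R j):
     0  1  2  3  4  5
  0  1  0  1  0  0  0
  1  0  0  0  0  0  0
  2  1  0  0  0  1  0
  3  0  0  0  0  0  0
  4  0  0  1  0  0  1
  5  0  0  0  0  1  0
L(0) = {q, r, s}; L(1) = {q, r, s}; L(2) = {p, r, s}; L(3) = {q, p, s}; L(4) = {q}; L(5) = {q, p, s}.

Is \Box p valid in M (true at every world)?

Let φ = \Box p. Evaluate φ at each world:
  0 (successors {0, 2}): φ is false.
  1 (successors ∅): φ is true.
  2 (successors {0, 4}): φ is false.
  3 (successors ∅): φ is true.
  4 (successors {2, 5}): φ is true.
  5 (successors {4}): φ is false.
Detail at 0 (counterexample):
  At 0: \Box p requires p at every successor {0, 2}.
    p fails at 0, so \Box p is false at 0.

No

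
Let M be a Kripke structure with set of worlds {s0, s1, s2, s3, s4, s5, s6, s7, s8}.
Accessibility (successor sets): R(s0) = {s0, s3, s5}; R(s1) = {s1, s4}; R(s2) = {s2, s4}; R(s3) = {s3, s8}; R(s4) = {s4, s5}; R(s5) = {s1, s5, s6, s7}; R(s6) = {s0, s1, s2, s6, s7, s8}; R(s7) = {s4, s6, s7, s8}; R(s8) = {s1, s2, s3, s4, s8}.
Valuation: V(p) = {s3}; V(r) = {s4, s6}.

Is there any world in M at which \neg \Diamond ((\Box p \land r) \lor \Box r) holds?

Yes

Recall that \Box ψ holds at a world iff ψ holds at every accessible world, and \Diamond ψ holds iff ψ holds at some accessible world.
Let φ = \neg \Diamond ((\Box p \land r) \lor \Box r). Evaluate φ at each world:
  s0 (successors {s0, s3, s5}): φ is true.
  s1 (successors {s1, s4}): φ is true.
  s2 (successors {s2, s4}): φ is true.
  s3 (successors {s3, s8}): φ is true.
  s4 (successors {s4, s5}): φ is true.
  s5 (successors {s1, s5, s6, s7}): φ is true.
  s6 (successors {s0, s1, s2, s6, s7, s8}): φ is true.
  s7 (successors {s4, s6, s7, s8}): φ is true.
  s8 (successors {s1, s2, s3, s4, s8}): φ is true.
Detail at s0 (witness):
  At s0: \Diamond ((\Box p \land r) \lor \Box r) is false, so \neg \Diamond ((\Box p \land r) \lor \Box r) is true.
    At s0: \Diamond ((\Box p \land r) \lor \Box r) requires (\Box p \land r) \lor \Box r at some successor in {s0, s3, s5}.
      At s0: (\Box p \land r) \lor \Box r is false.
      At s3: (\Box p \land r) \lor \Box r is false.
      At s5: (\Box p \land r) \lor \Box r is false.
    So \Diamond ((\Box p \land r) \lor \Box r) is false at s0.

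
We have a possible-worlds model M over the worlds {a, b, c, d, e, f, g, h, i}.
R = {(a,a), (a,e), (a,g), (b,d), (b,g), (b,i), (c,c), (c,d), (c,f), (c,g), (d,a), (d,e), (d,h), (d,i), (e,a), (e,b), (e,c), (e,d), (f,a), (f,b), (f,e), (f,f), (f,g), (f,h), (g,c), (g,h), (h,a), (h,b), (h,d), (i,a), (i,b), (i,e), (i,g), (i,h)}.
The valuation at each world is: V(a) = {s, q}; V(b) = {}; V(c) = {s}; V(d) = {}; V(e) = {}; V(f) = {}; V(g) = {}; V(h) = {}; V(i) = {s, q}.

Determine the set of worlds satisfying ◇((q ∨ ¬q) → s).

a, b, c, d, e, f, g, h, i

Let φ = ◇((q ∨ ¬q) → s). Evaluate φ at each world:
  a (successors {a, e, g}): φ is true.
  b (successors {d, g, i}): φ is true.
  c (successors {c, d, f, g}): φ is true.
  d (successors {a, e, h, i}): φ is true.
  e (successors {a, b, c, d}): φ is true.
  f (successors {a, b, e, f, g, h}): φ is true.
  g (successors {c, h}): φ is true.
  h (successors {a, b, d}): φ is true.
  i (successors {a, b, e, g, h}): φ is true.
For instance, at c:
  At c: ◇((q ∨ ¬q) → s) requires (q ∨ ¬q) → s at some successor in {c, d, f, g}.
    (q ∨ ¬q) → s holds at c, so ◇((q ∨ ¬q) → s) is true at c.
Satisfying worlds: {a, b, c, d, e, f, g, h, i}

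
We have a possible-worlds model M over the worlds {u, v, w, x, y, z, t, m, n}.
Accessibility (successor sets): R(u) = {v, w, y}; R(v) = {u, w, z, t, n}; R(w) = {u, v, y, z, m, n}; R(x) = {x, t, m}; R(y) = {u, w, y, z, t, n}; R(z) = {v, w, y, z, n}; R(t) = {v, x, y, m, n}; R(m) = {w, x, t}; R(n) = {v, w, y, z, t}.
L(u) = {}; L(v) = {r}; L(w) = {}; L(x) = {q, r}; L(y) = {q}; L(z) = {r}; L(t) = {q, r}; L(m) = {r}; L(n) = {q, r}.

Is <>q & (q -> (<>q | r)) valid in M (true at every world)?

Yes

Let φ = <>q & (q -> (<>q | r)). Evaluate φ at each world:
  u (successors {v, w, y}): φ is true.
  v (successors {u, w, z, t, n}): φ is true.
  w (successors {u, v, y, z, m, n}): φ is true.
  x (successors {x, t, m}): φ is true.
  y (successors {u, w, y, z, t, n}): φ is true.
  z (successors {v, w, y, z, n}): φ is true.
  t (successors {v, x, y, m, n}): φ is true.
  m (successors {w, x, t}): φ is true.
  n (successors {v, w, y, z, t}): φ is true.
For instance, at z:
  At z: <>q is true, q -> (<>q | r) is true, so <>q & (q -> (<>q | r)) is true.
    At z: <>q requires q at some successor in {v, w, y, z, n}.
      q holds at y, so <>q is true at z.
    At z: q is false, <>q | r is true, so q -> (<>q | r) is true.
      At z: <>q is true, r is true, so <>q | r is true.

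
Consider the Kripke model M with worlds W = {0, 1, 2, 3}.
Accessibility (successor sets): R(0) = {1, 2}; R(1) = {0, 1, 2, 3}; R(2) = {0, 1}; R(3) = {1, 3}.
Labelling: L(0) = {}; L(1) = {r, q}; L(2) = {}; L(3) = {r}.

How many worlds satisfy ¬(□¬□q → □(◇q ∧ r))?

3

Let φ = ¬(□¬□q → □(◇q ∧ r)). Evaluate φ at each world:
  0 (successors {1, 2}): φ is true.
  1 (successors {0, 1, 2, 3}): φ is true.
  2 (successors {0, 1}): φ is true.
  3 (successors {1, 3}): φ is false.
For instance, at 1:
  At 1: □¬□q → □(◇q ∧ r) is false, so ¬(□¬□q → □(◇q ∧ r)) is true.
    At 1: □¬□q is true, □(◇q ∧ r) is false, so □¬□q → □(◇q ∧ r) is false.
      At 1: □¬□q requires ¬□q at every successor {0, 1, 2, 3}.
        At 0: ¬□q is true.
        At 1: ¬□q is true.
        At 2: ¬□q is true.
        At 3: ¬□q is true.
      So □¬□q is true at 1.
      At 1: □(◇q ∧ r) requires ◇q ∧ r at every successor {0, 1, 2, 3}.
        ◇q ∧ r fails at 0, so □(◇q ∧ r) is false at 1.
Satisfying worlds: {0, 1, 2}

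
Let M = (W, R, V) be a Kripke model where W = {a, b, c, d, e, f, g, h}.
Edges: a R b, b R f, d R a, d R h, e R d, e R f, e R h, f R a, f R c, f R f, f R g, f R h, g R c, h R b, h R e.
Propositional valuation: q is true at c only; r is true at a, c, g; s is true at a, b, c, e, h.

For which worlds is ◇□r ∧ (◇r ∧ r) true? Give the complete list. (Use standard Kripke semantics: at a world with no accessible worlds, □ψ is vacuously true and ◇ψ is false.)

g

Let φ = ◇□r ∧ (◇r ∧ r). Evaluate φ at each world:
  a (successors {b}): φ is false.
  b (successors {f}): φ is false.
  c (successors ∅): φ is false.
  d (successors {a, h}): φ is false.
  e (successors {d, f, h}): φ is false.
  f (successors {a, c, f, g, h}): φ is false.
  g (successors {c}): φ is true.
  h (successors {b, e}): φ is false.
For instance, at e:
  At e: ◇□r is false, ◇r ∧ r is false, so ◇□r ∧ (◇r ∧ r) is false.
    At e: ◇□r requires □r at some successor in {d, f, h}.
      At d: □r is false.
      At f: □r is false.
      At h: □r is false.
    So ◇□r is false at e.
    At e: ◇r is false, r is false, so ◇r ∧ r is false.
      At e: ◇r requires r at some successor in {d, f, h}.
        At d: r is false.
        At f: r is false.
        At h: r is false.
      So ◇r is false at e.
Satisfying worlds: {g}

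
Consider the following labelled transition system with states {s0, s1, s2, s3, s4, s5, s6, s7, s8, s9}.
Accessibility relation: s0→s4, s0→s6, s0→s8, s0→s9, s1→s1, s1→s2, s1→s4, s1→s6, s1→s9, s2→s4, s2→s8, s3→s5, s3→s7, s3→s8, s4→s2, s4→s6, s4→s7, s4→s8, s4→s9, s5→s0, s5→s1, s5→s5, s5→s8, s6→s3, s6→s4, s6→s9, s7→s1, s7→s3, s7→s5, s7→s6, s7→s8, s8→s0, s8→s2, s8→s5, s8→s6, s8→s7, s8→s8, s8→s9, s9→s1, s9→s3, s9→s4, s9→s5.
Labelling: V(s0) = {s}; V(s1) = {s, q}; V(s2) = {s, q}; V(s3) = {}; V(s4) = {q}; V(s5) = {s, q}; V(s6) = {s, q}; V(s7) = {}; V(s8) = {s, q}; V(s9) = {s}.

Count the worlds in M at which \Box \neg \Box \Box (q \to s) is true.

4

Let φ = \Box \neg \Box \Box (q \to s). Evaluate φ at each world:
  s0 (successors {s4, s6, s8, s9}): φ is true.
  s1 (successors {s1, s2, s4, s6, s9}): φ is false.
  s2 (successors {s4, s8}): φ is true.
  s3 (successors {s5, s7, s8}): φ is true.
  s4 (successors {s2, s6, s7, s8, s9}): φ is false.
  s5 (successors {s0, s1, s5, s8}): φ is true.
  s6 (successors {s3, s4, s9}): φ is false.
  s7 (successors {s1, s3, s5, s6, s8}): φ is false.
  s8 (successors {s0, s2, s5, s6, s7, s8, s9}): φ is false.
  s9 (successors {s1, s3, s4, s5}): φ is false.
For instance, at s0:
  At s0: \Box \neg \Box \Box (q \to s) requires \neg \Box \Box (q \to s) at every successor {s4, s6, s8, s9}.
    At s4: \neg \Box \Box (q \to s) is true.
    At s6: \neg \Box \Box (q \to s) is true.
    At s8: \neg \Box \Box (q \to s) is true.
    At s9: \neg \Box \Box (q \to s) is true.
  So \Box \neg \Box \Box (q \to s) is true at s0.
Satisfying worlds: {s0, s2, s3, s5}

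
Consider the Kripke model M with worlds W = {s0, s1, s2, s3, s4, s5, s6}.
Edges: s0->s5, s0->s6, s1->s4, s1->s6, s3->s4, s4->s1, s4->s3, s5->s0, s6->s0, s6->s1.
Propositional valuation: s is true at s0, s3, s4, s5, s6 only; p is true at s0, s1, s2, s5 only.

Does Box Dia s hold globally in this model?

Yes

Let φ = Box Dia s. Evaluate φ at each world:
  s0 (successors {s5, s6}): φ is true.
  s1 (successors {s4, s6}): φ is true.
  s2 (successors ∅): φ is true.
  s3 (successors {s4}): φ is true.
  s4 (successors {s1, s3}): φ is true.
  s5 (successors {s0}): φ is true.
  s6 (successors {s0, s1}): φ is true.
For instance, at s0:
  At s0: Box Dia s requires Dia s at every successor {s5, s6}.
      At s5: Dia s requires s at some successor in {s0}.
        s holds at s0, so Dia s is true at s5.
      At s6: Dia s requires s at some successor in {s0, s1}.
        s holds at s0, so Dia s is true at s6.
  So Box Dia s is true at s0.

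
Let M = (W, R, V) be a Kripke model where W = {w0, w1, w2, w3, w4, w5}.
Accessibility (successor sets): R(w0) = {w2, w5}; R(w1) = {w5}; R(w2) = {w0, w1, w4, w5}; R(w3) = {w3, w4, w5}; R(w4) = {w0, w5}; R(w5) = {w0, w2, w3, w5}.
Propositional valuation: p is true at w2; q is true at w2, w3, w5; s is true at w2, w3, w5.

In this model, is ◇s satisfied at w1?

Recall that ◇ψ holds at a world iff ψ holds at some accessible world.
At w1: ◇s requires s at some successor in {w5}.
  s holds at w5, so ◇s is true at w1.

Yes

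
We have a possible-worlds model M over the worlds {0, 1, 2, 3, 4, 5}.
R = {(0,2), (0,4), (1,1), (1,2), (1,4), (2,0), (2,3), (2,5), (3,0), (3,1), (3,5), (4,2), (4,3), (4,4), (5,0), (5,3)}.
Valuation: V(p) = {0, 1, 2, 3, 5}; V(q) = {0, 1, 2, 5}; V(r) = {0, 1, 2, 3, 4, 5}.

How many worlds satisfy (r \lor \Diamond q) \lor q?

6

Let φ = (r \lor \Diamond q) \lor q. Evaluate φ at each world:
  0 (successors {2, 4}): φ is true.
  1 (successors {1, 2, 4}): φ is true.
  2 (successors {0, 3, 5}): φ is true.
  3 (successors {0, 1, 5}): φ is true.
  4 (successors {2, 3, 4}): φ is true.
  5 (successors {0, 3}): φ is true.
For instance, at 4:
  At 4: r \lor \Diamond q is true, q is false, so (r \lor \Diamond q) \lor q is true.
    At 4: r is true, \Diamond q is true, so r \lor \Diamond q is true.
      At 4: \Diamond q requires q at some successor in {2, 3, 4}.
        q holds at 2, so \Diamond q is true at 4.
Satisfying worlds: {0, 1, 2, 3, 4, 5}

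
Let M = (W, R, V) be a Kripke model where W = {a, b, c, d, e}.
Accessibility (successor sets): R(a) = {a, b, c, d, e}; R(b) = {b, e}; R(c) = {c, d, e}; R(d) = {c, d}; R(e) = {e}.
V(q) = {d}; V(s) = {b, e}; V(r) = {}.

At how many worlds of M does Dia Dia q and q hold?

Let φ = Dia Dia q and q. Evaluate φ at each world:
  a (successors {a, b, c, d, e}): φ is false.
  b (successors {b, e}): φ is false.
  c (successors {c, d, e}): φ is false.
  d (successors {c, d}): φ is true.
  e (successors {e}): φ is false.
For instance, at e:
  At e: Dia Dia q is false, q is false, so Dia Dia q and q is false.
    At e: Dia Dia q requires Dia q at some successor in {e}.
      At e: Dia q is false.
    So Dia Dia q is false at e.
Satisfying worlds: {d}

1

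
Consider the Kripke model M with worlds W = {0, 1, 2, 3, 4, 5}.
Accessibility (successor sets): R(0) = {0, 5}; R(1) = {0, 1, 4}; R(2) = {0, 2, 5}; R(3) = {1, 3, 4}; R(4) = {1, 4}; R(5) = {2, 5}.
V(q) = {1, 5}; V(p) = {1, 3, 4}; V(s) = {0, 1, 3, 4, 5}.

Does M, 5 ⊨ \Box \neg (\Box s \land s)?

Yes

At 5: \Box \neg (\Box s \land s) requires \neg (\Box s \land s) at every successor {2, 5}.
    At 2: \Box s \land s is false, so \neg (\Box s \land s) is true.
      At 2: \Box s is false, s is false, so \Box s \land s is false.
    At 5: \Box s \land s is false, so \neg (\Box s \land s) is true.
      At 5: \Box s is false, s is true, so \Box s \land s is false.
So \Box \neg (\Box s \land s) is true at 5.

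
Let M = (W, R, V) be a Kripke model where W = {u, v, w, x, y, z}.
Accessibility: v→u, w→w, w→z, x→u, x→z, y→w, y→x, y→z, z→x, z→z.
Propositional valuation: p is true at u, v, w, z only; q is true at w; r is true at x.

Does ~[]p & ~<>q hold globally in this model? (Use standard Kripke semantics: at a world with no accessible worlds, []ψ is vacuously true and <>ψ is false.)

No

Let φ = ~[]p & ~<>q. Evaluate φ at each world:
  u (successors ∅): φ is false.
  v (successors {u}): φ is false.
  w (successors {w, z}): φ is false.
  x (successors {u, z}): φ is false.
  y (successors {w, x, z}): φ is false.
  z (successors {x, z}): φ is true.
Detail at u (counterexample):
  At u: ~[]p is false, ~<>q is true, so ~[]p & ~<>q is false.
    At u: []p is true, so ~[]p is false.
      At u: no accessible worlds, so []p holds vacuously.
    At u: <>q is false, so ~<>q is true.
      At u: no accessible worlds, so <>q is false.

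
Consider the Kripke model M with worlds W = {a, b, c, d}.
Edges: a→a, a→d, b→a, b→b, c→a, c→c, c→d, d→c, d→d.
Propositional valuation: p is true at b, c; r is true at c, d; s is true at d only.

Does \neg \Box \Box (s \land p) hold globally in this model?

Yes

Let φ = \neg \Box \Box (s \land p). Evaluate φ at each world:
  a (successors {a, d}): φ is true.
  b (successors {a, b}): φ is true.
  c (successors {a, c, d}): φ is true.
  d (successors {c, d}): φ is true.
For instance, at b:
  At b: \Box \Box (s \land p) is false, so \neg \Box \Box (s \land p) is true.
    At b: \Box \Box (s \land p) requires \Box (s \land p) at every successor {a, b}.
      \Box (s \land p) fails at a, so \Box \Box (s \land p) is false at b.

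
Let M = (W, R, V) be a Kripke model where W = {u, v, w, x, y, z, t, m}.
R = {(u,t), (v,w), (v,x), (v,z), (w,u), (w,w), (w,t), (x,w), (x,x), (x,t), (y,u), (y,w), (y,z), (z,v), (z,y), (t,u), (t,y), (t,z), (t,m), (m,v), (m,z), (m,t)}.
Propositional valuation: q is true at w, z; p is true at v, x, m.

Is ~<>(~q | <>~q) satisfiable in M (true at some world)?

No

Recall that <>ψ holds at a world iff ψ holds at some accessible world.
Let φ = ~<>(~q | <>~q). Evaluate φ at each world:
  u (successors {t}): φ is false.
  v (successors {w, x, z}): φ is false.
  w (successors {u, w, t}): φ is false.
  x (successors {w, x, t}): φ is false.
  y (successors {u, w, z}): φ is false.
  z (successors {v, y}): φ is false.
  t (successors {u, y, z, m}): φ is false.
  m (successors {v, z, t}): φ is false.
For instance, at v:
  At v: <>(~q | <>~q) is true, so ~<>(~q | <>~q) is false.
    At v: <>(~q | <>~q) requires ~q | <>~q at some successor in {w, x, z}.
      ~q | <>~q holds at w, so <>(~q | <>~q) is true at v.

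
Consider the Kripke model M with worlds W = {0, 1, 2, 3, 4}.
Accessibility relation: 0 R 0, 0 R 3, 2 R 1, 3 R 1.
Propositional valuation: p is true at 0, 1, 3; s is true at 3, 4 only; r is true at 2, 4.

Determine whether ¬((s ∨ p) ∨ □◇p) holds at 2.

At 2: (s ∨ p) ∨ □◇p is false, so ¬((s ∨ p) ∨ □◇p) is true.
  At 2: s ∨ p is false, □◇p is false, so (s ∨ p) ∨ □◇p is false.
    At 2: □◇p requires ◇p at every successor {1}.
      ◇p fails at 1, so □◇p is false at 2.

Yes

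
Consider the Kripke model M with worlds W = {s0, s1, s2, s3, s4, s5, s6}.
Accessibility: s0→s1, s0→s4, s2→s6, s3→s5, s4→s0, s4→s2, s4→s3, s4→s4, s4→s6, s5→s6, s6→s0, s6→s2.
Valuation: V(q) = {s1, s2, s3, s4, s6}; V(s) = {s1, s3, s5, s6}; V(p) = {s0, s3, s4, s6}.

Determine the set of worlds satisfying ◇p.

Let φ = ◇p. Evaluate φ at each world:
  s0 (successors {s1, s4}): φ is true.
  s1 (successors ∅): φ is false.
  s2 (successors {s6}): φ is true.
  s3 (successors {s5}): φ is false.
  s4 (successors {s0, s2, s3, s4, s6}): φ is true.
  s5 (successors {s6}): φ is true.
  s6 (successors {s0, s2}): φ is true.
For instance, at s6:
  At s6: ◇p requires p at some successor in {s0, s2}.
    p holds at s0, so ◇p is true at s6.
Satisfying worlds: {s0, s2, s4, s5, s6}

s0, s2, s4, s5, s6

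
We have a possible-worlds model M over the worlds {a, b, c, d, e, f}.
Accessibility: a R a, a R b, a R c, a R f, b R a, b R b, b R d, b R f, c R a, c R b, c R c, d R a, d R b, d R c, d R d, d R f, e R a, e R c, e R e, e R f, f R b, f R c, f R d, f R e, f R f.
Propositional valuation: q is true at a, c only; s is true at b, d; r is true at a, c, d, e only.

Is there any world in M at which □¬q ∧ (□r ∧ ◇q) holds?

Let φ = □¬q ∧ (□r ∧ ◇q). Evaluate φ at each world:
  a (successors {a, b, c, f}): φ is false.
  b (successors {a, b, d, f}): φ is false.
  c (successors {a, b, c}): φ is false.
  d (successors {a, b, c, d, f}): φ is false.
  e (successors {a, c, e, f}): φ is false.
  f (successors {b, c, d, e, f}): φ is false.
For instance, at e:
  At e: □¬q is false, □r ∧ ◇q is false, so □¬q ∧ (□r ∧ ◇q) is false.
    At e: □¬q requires ¬q at every successor {a, c, e, f}.
      ¬q fails at a, so □¬q is false at e.
    At e: □r is false, ◇q is true, so □r ∧ ◇q is false.
      At e: □r requires r at every successor {a, c, e, f}.
        r fails at f, so □r is false at e.
      At e: ◇q requires q at some successor in {a, c, e, f}.
        q holds at a, so ◇q is true at e.

No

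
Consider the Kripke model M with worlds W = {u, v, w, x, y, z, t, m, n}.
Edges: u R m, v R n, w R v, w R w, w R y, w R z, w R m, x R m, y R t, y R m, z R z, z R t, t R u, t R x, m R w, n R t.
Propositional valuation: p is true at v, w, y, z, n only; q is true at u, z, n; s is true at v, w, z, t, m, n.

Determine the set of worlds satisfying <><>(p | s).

Let φ = <><>(p | s). Evaluate φ at each world:
  u (successors {m}): φ is true.
  v (successors {n}): φ is true.
  w (successors {v, w, y, z, m}): φ is true.
  x (successors {m}): φ is true.
  y (successors {t, m}): φ is true.
  z (successors {z, t}): φ is true.
  t (successors {u, x}): φ is true.
  m (successors {w}): φ is true.
  n (successors {t}): φ is false.
For instance, at u:
  At u: <><>(p | s) requires <>(p | s) at some successor in {m}.
    <>(p | s) holds at m, so <><>(p | s) is true at u.
      At m: <>(p | s) requires p | s at some successor in {w}.
        p | s holds at w, so <>(p | s) is true at m.
Satisfying worlds: {u, v, w, x, y, z, t, m}

u, v, w, x, y, z, t, m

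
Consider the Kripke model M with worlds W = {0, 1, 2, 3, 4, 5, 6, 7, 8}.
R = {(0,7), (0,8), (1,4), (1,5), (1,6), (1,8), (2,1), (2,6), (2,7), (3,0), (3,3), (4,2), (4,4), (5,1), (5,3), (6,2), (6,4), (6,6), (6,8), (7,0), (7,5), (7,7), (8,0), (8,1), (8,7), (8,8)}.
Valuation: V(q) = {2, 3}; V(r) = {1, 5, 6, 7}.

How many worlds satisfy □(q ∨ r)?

Recall that □ψ holds at a world iff ψ holds at every accessible world, and ◇ψ holds iff ψ holds at some accessible world.
Let φ = □(q ∨ r). Evaluate φ at each world:
  0 (successors {7, 8}): φ is false.
  1 (successors {4, 5, 6, 8}): φ is false.
  2 (successors {1, 6, 7}): φ is true.
  3 (successors {0, 3}): φ is false.
  4 (successors {2, 4}): φ is false.
  5 (successors {1, 3}): φ is true.
  6 (successors {2, 4, 6, 8}): φ is false.
  7 (successors {0, 5, 7}): φ is false.
  8 (successors {0, 1, 7, 8}): φ is false.
For instance, at 7:
  At 7: □(q ∨ r) requires q ∨ r at every successor {0, 5, 7}.
    q ∨ r fails at 0, so □(q ∨ r) is false at 7.
Satisfying worlds: {2, 5}

2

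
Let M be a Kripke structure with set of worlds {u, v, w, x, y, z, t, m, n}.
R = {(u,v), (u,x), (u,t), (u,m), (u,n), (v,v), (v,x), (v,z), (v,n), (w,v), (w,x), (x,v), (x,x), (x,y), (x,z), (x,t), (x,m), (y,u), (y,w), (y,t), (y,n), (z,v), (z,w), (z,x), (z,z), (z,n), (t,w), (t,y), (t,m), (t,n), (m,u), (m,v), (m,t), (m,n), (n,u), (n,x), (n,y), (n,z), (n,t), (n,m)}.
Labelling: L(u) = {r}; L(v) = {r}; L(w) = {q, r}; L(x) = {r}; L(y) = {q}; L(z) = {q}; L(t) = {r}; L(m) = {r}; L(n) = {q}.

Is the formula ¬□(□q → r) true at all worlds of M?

No

Recall that □ψ holds at a world iff ψ holds at every accessible world, and ◇ψ holds iff ψ holds at some accessible world.
Let φ = ¬□(□q → r). Evaluate φ at each world:
  u (successors {v, x, t, m, n}): φ is false.
  v (successors {v, x, z, n}): φ is false.
  w (successors {v, x}): φ is false.
  x (successors {v, x, y, z, t, m}): φ is false.
  y (successors {u, w, t, n}): φ is false.
  z (successors {v, w, x, z, n}): φ is false.
  t (successors {w, y, m, n}): φ is false.
  m (successors {u, v, t, n}): φ is false.
  n (successors {u, x, y, z, t, m}): φ is false.
Detail at u (counterexample):
  At u: □(□q → r) is true, so ¬□(□q → r) is false.
    At u: □(□q → r) requires □q → r at every successor {v, x, t, m, n}.
      At v: □q → r is true.
      At x: □q → r is true.
      At t: □q → r is true.
      At m: □q → r is true.
      At n: □q → r is true.
    So □(□q → r) is true at u.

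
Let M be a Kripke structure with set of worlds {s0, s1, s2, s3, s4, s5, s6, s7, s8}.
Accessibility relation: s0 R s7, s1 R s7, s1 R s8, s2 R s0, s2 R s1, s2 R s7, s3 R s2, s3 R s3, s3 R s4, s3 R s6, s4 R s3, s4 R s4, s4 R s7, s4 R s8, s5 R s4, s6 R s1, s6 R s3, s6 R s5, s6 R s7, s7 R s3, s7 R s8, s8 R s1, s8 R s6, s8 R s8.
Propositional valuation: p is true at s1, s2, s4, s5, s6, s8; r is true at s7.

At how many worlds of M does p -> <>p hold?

9

Let φ = p -> <>p. Evaluate φ at each world:
  s0 (successors {s7}): φ is true.
  s1 (successors {s7, s8}): φ is true.
  s2 (successors {s0, s1, s7}): φ is true.
  s3 (successors {s2, s3, s4, s6}): φ is true.
  s4 (successors {s3, s4, s7, s8}): φ is true.
  s5 (successors {s4}): φ is true.
  s6 (successors {s1, s3, s5, s7}): φ is true.
  s7 (successors {s3, s8}): φ is true.
  s8 (successors {s1, s6, s8}): φ is true.
For instance, at s8:
  At s8: p is true, <>p is true, so p -> <>p is true.
    At s8: <>p requires p at some successor in {s1, s6, s8}.
      p holds at s1, so <>p is true at s8.
Satisfying worlds: {s0, s1, s2, s3, s4, s5, s6, s7, s8}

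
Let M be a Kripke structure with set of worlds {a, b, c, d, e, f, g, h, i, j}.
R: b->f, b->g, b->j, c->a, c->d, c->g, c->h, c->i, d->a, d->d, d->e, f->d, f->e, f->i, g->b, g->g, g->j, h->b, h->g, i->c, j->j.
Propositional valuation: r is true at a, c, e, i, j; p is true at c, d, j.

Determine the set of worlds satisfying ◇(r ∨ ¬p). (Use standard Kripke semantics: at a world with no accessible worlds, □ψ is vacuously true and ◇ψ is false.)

b, c, d, f, g, h, i, j

Let φ = ◇(r ∨ ¬p). Evaluate φ at each world:
  a (successors ∅): φ is false.
  b (successors {f, g, j}): φ is true.
  c (successors {a, d, g, h, i}): φ is true.
  d (successors {a, d, e}): φ is true.
  e (successors ∅): φ is false.
  f (successors {d, e, i}): φ is true.
  g (successors {b, g, j}): φ is true.
  h (successors {b, g}): φ is true.
  i (successors {c}): φ is true.
  j (successors {j}): φ is true.
For instance, at d:
  At d: ◇(r ∨ ¬p) requires r ∨ ¬p at some successor in {a, d, e}.
    r ∨ ¬p holds at a, so ◇(r ∨ ¬p) is true at d.
Satisfying worlds: {b, c, d, f, g, h, i, j}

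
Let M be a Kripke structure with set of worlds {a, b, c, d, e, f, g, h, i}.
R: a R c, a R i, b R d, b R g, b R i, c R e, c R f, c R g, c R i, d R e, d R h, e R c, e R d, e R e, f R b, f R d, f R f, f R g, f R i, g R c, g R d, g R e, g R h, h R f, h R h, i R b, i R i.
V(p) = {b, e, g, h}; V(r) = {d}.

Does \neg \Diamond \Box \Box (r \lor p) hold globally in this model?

Let φ = \neg \Diamond \Box \Box (r \lor p). Evaluate φ at each world:
  a (successors {c, i}): φ is true.
  b (successors {d, g, i}): φ is true.
  c (successors {e, f, g, i}): φ is true.
  d (successors {e, h}): φ is true.
  e (successors {c, d, e}): φ is true.
  f (successors {b, d, f, g, i}): φ is true.
  g (successors {c, d, e, h}): φ is true.
  h (successors {f, h}): φ is true.
  i (successors {b, i}): φ is true.
For instance, at a:
  At a: \Diamond \Box \Box (r \lor p) is false, so \neg \Diamond \Box \Box (r \lor p) is true.
    At a: \Diamond \Box \Box (r \lor p) requires \Box \Box (r \lor p) at some successor in {c, i}.
      At c: \Box \Box (r \lor p) is false.
      At i: \Box \Box (r \lor p) is false.
    So \Diamond \Box \Box (r \lor p) is false at a.

Yes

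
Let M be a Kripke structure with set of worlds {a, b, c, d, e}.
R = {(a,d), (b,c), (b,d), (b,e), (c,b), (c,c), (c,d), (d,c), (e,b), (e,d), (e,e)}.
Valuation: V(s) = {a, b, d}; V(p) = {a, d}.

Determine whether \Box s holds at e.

At e: \Box s requires s at every successor {b, d, e}.
  s fails at e, so \Box s is false at e.

No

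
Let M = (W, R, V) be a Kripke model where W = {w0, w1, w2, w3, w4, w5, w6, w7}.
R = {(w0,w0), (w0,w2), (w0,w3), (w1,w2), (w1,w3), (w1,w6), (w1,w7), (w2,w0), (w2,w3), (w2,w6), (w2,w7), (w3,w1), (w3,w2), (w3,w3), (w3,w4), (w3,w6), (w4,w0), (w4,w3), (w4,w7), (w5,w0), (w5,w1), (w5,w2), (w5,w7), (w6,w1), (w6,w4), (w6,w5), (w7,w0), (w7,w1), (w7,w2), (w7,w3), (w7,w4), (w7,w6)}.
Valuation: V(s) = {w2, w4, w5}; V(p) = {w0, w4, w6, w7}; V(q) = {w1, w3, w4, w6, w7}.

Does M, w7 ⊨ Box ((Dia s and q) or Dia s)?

Recall that Box ψ holds at a world iff ψ holds at every accessible world, and Dia ψ holds iff ψ holds at some accessible world.
At w7: Box ((Dia s and q) or Dia s) requires (Dia s and q) or Dia s at every successor {w0, w1, w2, w3, w4, w6}.
  (Dia s and q) or Dia s fails at w2, so Box ((Dia s and q) or Dia s) is false at w7.
    At w2: Dia s and q is false, Dia s is false, so (Dia s and q) or Dia s is false.
      At w2: Dia s is false, q is false, so Dia s and q is false.
      At w2: Dia s requires s at some successor in {w0, w3, w6, w7}.
        At w0: s is false.
        At w3: s is false.
        At w6: s is false.
        At w7: s is false.
      So Dia s is false at w2.

No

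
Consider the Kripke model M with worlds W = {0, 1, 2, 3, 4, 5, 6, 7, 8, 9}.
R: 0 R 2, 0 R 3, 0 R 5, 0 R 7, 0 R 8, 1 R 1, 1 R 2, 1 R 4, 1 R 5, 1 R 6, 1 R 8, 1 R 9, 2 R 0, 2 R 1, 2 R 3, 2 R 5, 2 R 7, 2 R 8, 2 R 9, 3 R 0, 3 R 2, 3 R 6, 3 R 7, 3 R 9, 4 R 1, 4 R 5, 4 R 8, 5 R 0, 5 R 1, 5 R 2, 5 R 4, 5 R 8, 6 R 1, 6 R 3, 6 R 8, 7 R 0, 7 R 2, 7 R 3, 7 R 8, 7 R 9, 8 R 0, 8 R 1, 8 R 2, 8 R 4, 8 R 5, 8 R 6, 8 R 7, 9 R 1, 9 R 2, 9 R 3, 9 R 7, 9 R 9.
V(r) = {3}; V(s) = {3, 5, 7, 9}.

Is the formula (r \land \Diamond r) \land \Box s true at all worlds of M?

Let φ = (r \land \Diamond r) \land \Box s. Evaluate φ at each world:
  0 (successors {2, 3, 5, 7, 8}): φ is false.
  1 (successors {1, 2, 4, 5, 6, 8, 9}): φ is false.
  2 (successors {0, 1, 3, 5, 7, 8, 9}): φ is false.
  3 (successors {0, 2, 6, 7, 9}): φ is false.
  4 (successors {1, 5, 8}): φ is false.
  5 (successors {0, 1, 2, 4, 8}): φ is false.
  6 (successors {1, 3, 8}): φ is false.
  7 (successors {0, 2, 3, 8, 9}): φ is false.
  8 (successors {0, 1, 2, 4, 5, 6, 7}): φ is false.
  9 (successors {1, 2, 3, 7, 9}): φ is false.
Detail at 0 (counterexample):
  At 0: r \land \Diamond r is false, \Box s is false, so (r \land \Diamond r) \land \Box s is false.
    At 0: r is false, \Diamond r is true, so r \land \Diamond r is false.
      At 0: \Diamond r requires r at some successor in {2, 3, 5, 7, 8}.
        r holds at 3, so \Diamond r is true at 0.
    At 0: \Box s requires s at every successor {2, 3, 5, 7, 8}.
      s fails at 2, so \Box s is false at 0.

No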